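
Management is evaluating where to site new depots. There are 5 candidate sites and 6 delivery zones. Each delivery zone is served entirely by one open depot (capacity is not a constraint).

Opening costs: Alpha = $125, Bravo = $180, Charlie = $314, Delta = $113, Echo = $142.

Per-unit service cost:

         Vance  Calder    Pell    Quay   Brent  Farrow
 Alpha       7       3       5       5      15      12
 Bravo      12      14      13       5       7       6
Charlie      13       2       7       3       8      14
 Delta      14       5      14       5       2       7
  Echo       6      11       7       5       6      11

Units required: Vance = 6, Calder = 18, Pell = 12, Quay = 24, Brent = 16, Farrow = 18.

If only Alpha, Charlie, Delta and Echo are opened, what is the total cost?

Each delivery zone is assigned to its cheapest site among the open ones.
{Alpha, Charlie, Delta, Echo}: Vance→Echo 6·6=36, Calder→Charlie 2·18=36, Pell→Alpha 5·12=60, Quay→Charlie 3·24=72, Brent→Delta 2·16=32, Farrow→Delta 7·18=126. Service 362; fixed 694; total 1056.

Total cost: 1056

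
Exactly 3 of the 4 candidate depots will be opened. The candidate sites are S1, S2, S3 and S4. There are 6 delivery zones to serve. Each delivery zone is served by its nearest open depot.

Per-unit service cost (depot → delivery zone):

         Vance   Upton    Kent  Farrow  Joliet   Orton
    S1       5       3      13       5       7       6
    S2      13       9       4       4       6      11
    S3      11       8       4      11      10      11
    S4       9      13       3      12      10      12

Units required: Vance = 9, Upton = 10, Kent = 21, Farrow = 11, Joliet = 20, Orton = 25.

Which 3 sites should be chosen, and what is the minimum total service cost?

Choose S1, S2 and S4; total service cost 452.

With exactly 3 open, each delivery zone uses its cheapest among the chosen.
{S1, S2, S4}: Vance→S1 5·9=45, Upton→S1 3·10=30, Kent→S4 3·21=63, Farrow→S2 4·11=44, Joliet→S2 6·20=120, Orton→S1 6·25=150. Service cost 452.
{S1, S2, S3}: service cost 473
{S1, S3, S4}: service cost 483
Among all 4 size-3 choices, {S1, S2, S4} is lowest.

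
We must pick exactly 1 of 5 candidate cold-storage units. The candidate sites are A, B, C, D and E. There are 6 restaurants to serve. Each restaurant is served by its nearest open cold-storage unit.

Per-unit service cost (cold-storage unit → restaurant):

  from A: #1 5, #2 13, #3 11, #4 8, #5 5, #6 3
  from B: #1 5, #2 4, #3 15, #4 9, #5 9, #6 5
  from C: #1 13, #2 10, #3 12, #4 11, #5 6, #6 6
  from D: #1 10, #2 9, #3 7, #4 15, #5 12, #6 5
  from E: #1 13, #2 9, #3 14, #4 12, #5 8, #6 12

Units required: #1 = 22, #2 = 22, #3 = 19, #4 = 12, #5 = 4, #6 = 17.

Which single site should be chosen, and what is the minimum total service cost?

Choose B only; total service cost 712.

With exactly 1 open, each restaurant uses its cheapest among the chosen.
{B}: #1→B 5·22=110, #2→B 4·22=88, #3→B 15·19=285, #4→B 9·12=108, #5→B 9·4=36, #6→B 5·17=85. Service cost 712.
{A}: service cost 772
{D}: service cost 864
Among all 5 size-1 choices, {B} is lowest.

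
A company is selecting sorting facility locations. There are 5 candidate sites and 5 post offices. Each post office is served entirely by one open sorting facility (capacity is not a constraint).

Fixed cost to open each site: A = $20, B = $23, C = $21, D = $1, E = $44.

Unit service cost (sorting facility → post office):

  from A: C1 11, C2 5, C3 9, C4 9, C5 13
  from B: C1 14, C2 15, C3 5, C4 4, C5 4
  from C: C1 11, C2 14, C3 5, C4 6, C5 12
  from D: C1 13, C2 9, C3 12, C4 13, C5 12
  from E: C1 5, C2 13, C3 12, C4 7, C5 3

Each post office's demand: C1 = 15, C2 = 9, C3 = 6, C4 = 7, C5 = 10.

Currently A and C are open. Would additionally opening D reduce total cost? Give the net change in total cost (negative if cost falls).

Current service cost with {A, C}: 402.
Adding D: each post office re-picks its cheapest; new service cost 402, saving 0.
Extra fixed cost: 1. Net change = 1 − 0 = 1.
(Totals: 443 → 444.)

No — net change +1 (cost rises by 1).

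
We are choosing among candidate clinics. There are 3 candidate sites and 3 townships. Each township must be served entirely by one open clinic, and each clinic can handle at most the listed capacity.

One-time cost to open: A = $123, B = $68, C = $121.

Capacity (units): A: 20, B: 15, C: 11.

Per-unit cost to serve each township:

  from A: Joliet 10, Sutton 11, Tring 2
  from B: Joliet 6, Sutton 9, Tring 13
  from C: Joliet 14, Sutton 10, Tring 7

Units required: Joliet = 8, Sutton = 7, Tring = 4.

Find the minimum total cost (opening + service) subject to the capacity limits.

Minimum total cost: 288

Open {A}: Joliet→A 10·8=80, Sutton→A 11·7=77, Tring→A 2·4=8.
Loads: A carries 19/20. Service 165; fixed 123; total 288.
Next best feasible plan costs 310.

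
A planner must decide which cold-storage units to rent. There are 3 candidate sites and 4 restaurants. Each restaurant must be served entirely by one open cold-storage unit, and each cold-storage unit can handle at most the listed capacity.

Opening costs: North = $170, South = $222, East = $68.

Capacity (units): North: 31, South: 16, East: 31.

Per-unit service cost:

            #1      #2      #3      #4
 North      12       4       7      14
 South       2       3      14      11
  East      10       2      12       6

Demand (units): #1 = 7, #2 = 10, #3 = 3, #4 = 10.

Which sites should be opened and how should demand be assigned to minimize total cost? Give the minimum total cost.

Open {East}: #1→East 10·7=70, #2→East 2·10=20, #3→East 12·3=36, #4→East 6·10=60.
Loads: East carries 30/31. Service 186; fixed 68; total 254.
Next best feasible plan costs 409.

Minimum total cost: 254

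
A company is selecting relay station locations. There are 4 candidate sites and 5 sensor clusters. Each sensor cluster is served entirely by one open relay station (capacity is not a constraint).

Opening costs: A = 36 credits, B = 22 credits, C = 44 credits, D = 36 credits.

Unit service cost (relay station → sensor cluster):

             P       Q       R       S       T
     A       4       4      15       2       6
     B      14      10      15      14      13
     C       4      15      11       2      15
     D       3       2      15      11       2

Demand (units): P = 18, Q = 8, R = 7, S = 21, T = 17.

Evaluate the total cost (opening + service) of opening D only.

Each sensor cluster is assigned to its cheapest site among the open ones.
{D}: P→D 3·18=54, Q→D 2·8=16, R→D 15·7=105, S→D 11·21=231, T→D 2·17=34. Service 440; fixed 36; total 476.

Total cost: 476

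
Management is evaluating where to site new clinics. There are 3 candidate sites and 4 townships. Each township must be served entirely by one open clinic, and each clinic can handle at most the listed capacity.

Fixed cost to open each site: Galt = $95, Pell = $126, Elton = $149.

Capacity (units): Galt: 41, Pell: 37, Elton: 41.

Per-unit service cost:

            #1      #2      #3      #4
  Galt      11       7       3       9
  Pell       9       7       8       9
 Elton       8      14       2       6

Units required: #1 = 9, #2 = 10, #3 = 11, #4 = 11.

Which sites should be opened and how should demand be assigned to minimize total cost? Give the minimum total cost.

Open {Galt}: #1→Galt 11·9=99, #2→Galt 7·10=70, #3→Galt 3·11=33, #4→Galt 9·11=99.
Loads: Galt carries 41/41. Service 301; fixed 95; total 396.
Next best feasible plan costs 449.

Minimum total cost: 396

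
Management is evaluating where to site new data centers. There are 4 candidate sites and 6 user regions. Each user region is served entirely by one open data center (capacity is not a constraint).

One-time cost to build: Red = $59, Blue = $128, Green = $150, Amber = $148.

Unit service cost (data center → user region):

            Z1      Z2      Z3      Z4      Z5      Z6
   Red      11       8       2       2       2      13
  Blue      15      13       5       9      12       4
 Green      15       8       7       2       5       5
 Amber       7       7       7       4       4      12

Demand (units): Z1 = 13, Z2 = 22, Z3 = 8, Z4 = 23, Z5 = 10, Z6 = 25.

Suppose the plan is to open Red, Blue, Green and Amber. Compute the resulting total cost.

Total cost: 912

Each user region is assigned to its cheapest site among the open ones.
{Red, Blue, Green, Amber}: Z1→Amber 7·13=91, Z2→Amber 7·22=154, Z3→Red 2·8=16, Z4→Red 2·23=46, Z5→Red 2·10=20, Z6→Blue 4·25=100. Service 427; fixed 485; total 912.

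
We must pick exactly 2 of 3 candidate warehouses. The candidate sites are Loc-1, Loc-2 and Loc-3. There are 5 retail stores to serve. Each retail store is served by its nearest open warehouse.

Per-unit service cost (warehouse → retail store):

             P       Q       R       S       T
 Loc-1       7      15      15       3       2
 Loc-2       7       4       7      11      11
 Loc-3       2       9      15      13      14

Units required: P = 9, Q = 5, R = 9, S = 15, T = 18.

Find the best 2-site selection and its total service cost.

With exactly 2 open, each retail store uses its cheapest among the chosen.
{Loc-1, Loc-2}: P→Loc-1 7·9=63, Q→Loc-2 4·5=20, R→Loc-2 7·9=63, S→Loc-1 3·15=45, T→Loc-1 2·18=36. Service cost 227.
{Loc-1, Loc-3}: service cost 279
{Loc-2, Loc-3}: service cost 464
Among all 3 size-2 choices, {Loc-1, Loc-2} is lowest.

Choose Loc-1 and Loc-2; total service cost 227.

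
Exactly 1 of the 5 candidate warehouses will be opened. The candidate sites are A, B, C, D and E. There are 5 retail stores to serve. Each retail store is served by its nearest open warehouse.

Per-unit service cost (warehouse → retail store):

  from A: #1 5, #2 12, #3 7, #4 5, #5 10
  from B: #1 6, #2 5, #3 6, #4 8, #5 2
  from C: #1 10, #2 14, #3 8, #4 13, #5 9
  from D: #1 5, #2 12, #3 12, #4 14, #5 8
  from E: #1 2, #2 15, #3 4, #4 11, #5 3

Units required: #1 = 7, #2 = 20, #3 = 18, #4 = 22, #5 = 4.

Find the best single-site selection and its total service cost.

Choose B only; total service cost 434.

With exactly 1 open, each retail store uses its cheapest among the chosen.
{B}: #1→B 6·7=42, #2→B 5·20=100, #3→B 6·18=108, #4→B 8·22=176, #5→B 2·4=8. Service cost 434.
{A}: service cost 551
{E}: service cost 640
Among all 5 size-1 choices, {B} is lowest.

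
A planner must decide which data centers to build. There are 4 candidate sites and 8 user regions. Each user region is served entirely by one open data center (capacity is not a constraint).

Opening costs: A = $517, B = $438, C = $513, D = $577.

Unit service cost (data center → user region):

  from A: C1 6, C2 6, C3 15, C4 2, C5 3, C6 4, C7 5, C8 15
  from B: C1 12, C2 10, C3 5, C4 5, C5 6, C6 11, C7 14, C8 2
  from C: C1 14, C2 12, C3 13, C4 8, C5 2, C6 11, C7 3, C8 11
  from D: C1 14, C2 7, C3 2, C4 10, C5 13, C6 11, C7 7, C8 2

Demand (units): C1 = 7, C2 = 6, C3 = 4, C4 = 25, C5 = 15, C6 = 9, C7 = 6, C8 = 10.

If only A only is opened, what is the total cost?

Each user region is assigned to its cheapest site among the open ones.
{A}: C1→A 6·7=42, C2→A 6·6=36, C3→A 15·4=60, C4→A 2·25=50, C5→A 3·15=45, C6→A 4·9=36, C7→A 5·6=30, C8→A 15·10=150. Service 449; fixed 517; total 966.

Total cost: 966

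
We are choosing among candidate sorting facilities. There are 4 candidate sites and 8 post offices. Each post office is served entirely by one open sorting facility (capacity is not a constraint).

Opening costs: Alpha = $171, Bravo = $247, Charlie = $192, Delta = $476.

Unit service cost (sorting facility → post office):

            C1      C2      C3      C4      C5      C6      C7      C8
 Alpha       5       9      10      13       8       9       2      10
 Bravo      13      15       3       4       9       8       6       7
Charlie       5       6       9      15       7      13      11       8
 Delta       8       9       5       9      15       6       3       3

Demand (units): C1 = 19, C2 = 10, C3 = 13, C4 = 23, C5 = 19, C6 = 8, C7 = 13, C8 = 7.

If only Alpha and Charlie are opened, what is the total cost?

Total cost: 1221

Each post office is assigned to its cheapest site among the open ones.
{Alpha, Charlie}: C1→Alpha 5·19=95, C2→Charlie 6·10=60, C3→Charlie 9·13=117, C4→Alpha 13·23=299, C5→Charlie 7·19=133, C6→Alpha 9·8=72, C7→Alpha 2·13=26, C8→Charlie 8·7=56. Service 858; fixed 363; total 1221.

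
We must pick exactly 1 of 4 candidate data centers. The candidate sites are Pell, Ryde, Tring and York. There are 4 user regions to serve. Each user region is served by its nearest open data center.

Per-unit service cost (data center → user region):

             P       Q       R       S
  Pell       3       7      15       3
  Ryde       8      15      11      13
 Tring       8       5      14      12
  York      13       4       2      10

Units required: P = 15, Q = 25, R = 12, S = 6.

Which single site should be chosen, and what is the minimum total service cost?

With exactly 1 open, each user region uses its cheapest among the chosen.
{York}: P→York 13·15=195, Q→York 4·25=100, R→York 2·12=24, S→York 10·6=60. Service cost 379.
{Pell}: service cost 418
{Tring}: service cost 485
Among all 4 size-1 choices, {York} is lowest.

Choose York only; total service cost 379.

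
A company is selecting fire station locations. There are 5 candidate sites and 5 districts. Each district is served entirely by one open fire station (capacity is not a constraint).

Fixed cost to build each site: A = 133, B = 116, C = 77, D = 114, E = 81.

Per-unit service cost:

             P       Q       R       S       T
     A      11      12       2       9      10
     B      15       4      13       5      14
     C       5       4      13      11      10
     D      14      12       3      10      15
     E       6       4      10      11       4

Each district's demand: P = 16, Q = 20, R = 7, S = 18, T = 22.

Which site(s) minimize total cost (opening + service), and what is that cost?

Open E only; minimum total cost 613.

For any fixed open set, each district goes to its cheapest open site; total = fixed + service.
{E}: P→E 6·16=96, Q→E 4·20=80, R→E 10·7=70, S→E 11·18=198, T→E 4·22=88. Service 532; fixed 81; total 613.
{B, E}: P→E 6·16=96, Q→B 4·20=80, R→E 10·7=70, S→B 5·18=90, T→E 4·22=88. Service 424; fixed 197; total 621.
{A, E}: service 440 + fixed 214 = 654
{A, B, C, D, E}: service 352 + fixed 521 = 873
No other subset beats 613.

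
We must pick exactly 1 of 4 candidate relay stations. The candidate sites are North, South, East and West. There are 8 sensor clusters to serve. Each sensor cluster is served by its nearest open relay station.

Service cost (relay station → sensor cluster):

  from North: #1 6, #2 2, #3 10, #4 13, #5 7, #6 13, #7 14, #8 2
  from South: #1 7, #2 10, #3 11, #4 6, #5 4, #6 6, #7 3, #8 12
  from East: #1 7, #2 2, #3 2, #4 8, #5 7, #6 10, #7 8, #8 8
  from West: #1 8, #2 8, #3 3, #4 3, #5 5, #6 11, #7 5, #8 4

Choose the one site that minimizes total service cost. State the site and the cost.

With exactly 1 open, each sensor cluster uses its cheapest among the chosen.
{West}: #1→West 8, #2→West 8, #3→West 3, #4→West 3, #5→West 5, #6→West 11, #7→West 5, #8→West 4. Service cost 47.
{East}: service cost 52
{South}: service cost 59
Among all 4 size-1 choices, {West} is lowest.

Choose West only; total service cost 47.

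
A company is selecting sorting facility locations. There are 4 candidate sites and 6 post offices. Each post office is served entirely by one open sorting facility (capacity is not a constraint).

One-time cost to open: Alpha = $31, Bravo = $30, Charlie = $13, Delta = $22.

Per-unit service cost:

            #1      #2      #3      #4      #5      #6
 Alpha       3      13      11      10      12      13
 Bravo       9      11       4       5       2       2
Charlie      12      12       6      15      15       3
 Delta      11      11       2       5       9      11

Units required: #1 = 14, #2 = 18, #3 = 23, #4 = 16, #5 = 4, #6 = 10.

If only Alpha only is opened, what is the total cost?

Each post office is assigned to its cheapest site among the open ones.
{Alpha}: #1→Alpha 3·14=42, #2→Alpha 13·18=234, #3→Alpha 11·23=253, #4→Alpha 10·16=160, #5→Alpha 12·4=48, #6→Alpha 13·10=130. Service 867; fixed 31; total 898.

Total cost: 898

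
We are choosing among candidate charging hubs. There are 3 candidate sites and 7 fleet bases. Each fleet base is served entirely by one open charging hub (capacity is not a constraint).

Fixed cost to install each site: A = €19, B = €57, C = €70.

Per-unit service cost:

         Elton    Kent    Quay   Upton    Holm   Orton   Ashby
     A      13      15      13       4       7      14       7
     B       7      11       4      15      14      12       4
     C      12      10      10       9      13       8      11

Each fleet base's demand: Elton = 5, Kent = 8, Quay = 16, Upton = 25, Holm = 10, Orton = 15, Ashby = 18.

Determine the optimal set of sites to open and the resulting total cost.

For any fixed open set, each fleet base goes to its cheapest open site; total = fixed + service.
{A, B}: Elton→B 7·5=35, Kent→B 11·8=88, Quay→B 4·16=64, Upton→A 4·25=100, Holm→A 7·10=70, Orton→B 12·15=180, Ashby→B 4·18=72. Service 609; fixed 76; total 685.
{A, B, C}: Elton→B 7·5=35, Kent→C 10·8=80, Quay→B 4·16=64, Upton→A 4·25=100, Holm→A 7·10=70, Orton→C 8·15=120, Ashby→B 4·18=72. Service 541; fixed 146; total 687.
{A, C}: service 716 + fixed 89 = 805
{A}: Elton→A 13·5=65, Kent→A 15·8=120, Quay→A 13·16=208, Upton→A 4·25=100, Holm→A 7·10=70, Orton→A 14·15=210, Ashby→A 7·18=126. Service 899; fixed 19; total 918.
No other subset beats 685.

Open A and B; minimum total cost 685.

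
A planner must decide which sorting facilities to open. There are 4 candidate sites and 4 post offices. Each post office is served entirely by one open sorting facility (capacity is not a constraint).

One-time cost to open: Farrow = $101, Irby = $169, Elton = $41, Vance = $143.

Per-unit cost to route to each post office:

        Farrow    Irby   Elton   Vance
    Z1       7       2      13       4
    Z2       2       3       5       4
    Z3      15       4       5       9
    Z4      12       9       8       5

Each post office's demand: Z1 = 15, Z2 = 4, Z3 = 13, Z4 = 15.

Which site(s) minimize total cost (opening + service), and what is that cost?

Open Irby only; minimum total cost 398.

For any fixed open set, each post office goes to its cheapest open site; total = fixed + service.
{Irby}: Z1→Irby 2·15=30, Z2→Irby 3·4=12, Z3→Irby 4·13=52, Z4→Irby 9·15=135. Service 229; fixed 169; total 398.
{Elton, Vance}: Z1→Vance 4·15=60, Z2→Vance 4·4=16, Z3→Elton 5·13=65, Z4→Vance 5·15=75. Service 216; fixed 184; total 400.
{Vance}: service 268 + fixed 143 = 411
{Farrow, Irby, Elton, Vance}: service 165 + fixed 454 = 619
(All 15 nonempty subsets were checked; Irby only is lowest.)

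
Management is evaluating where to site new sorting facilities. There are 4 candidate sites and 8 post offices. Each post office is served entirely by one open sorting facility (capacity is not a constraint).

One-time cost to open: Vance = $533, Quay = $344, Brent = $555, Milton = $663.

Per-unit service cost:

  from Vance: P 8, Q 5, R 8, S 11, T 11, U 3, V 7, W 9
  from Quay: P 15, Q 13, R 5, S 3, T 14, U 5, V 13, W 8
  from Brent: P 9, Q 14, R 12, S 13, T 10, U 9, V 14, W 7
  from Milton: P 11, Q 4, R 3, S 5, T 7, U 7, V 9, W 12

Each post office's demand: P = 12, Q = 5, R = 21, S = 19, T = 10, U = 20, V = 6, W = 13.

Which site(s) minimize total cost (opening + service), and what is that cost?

Open Quay only; minimum total cost 1173.

For any fixed open set, each post office goes to its cheapest open site; total = fixed + service.
{Quay}: P→Quay 15·12=180, Q→Quay 13·5=65, R→Quay 5·21=105, S→Quay 3·19=57, T→Quay 14·10=140, U→Quay 5·20=100, V→Quay 13·6=78, W→Quay 8·13=104. Service 829; fixed 344; total 1173.
{Vance}: service 827 + fixed 533 = 1360
{Milton}: service 730 + fixed 663 = 1393
{Vance, Quay, Brent, Milton}: service 499 + fixed 2095 = 2594
No other subset beats 1173.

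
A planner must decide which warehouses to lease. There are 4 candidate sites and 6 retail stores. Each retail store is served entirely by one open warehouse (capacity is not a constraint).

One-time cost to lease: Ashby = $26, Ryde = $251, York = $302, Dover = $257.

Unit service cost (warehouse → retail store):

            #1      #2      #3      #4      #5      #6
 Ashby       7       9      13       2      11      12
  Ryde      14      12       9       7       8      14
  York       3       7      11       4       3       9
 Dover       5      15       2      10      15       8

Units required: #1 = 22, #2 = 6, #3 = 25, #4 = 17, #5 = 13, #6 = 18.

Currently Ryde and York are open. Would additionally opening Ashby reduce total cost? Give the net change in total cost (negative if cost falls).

Current service cost with {Ryde, York}: 602.
Adding Ashby: each retail store re-picks its cheapest; new service cost 568, saving 34.
Extra fixed cost: 26. Net change = 26 − 34 = -8.
(Totals: 1155 → 1147.)

Yes — net change −8 (cost falls by 8).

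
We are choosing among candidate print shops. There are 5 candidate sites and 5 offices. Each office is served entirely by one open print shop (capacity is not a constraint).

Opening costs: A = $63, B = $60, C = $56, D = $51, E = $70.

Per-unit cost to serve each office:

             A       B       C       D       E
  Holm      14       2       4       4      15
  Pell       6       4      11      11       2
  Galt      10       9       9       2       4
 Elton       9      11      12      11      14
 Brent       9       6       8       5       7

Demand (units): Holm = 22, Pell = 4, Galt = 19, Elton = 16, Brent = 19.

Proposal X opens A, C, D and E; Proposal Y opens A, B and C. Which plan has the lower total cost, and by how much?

Proposal X is cheaper by 55.

Proposal X: {A, C, D, E}: Holm→C 4·22=88, Pell→E 2·4=8, Galt→D 2·19=38, Elton→A 9·16=144, Brent→D 5·19=95. Service 373; fixed 240; total 613.
Proposal Y: {A, B, C}: Holm→B 2·22=44, Pell→B 4·4=16, Galt→B 9·19=171, Elton→A 9·16=144, Brent→B 6·19=114. Service 489; fixed 179; total 668.
Difference: |613 − 668| = 55.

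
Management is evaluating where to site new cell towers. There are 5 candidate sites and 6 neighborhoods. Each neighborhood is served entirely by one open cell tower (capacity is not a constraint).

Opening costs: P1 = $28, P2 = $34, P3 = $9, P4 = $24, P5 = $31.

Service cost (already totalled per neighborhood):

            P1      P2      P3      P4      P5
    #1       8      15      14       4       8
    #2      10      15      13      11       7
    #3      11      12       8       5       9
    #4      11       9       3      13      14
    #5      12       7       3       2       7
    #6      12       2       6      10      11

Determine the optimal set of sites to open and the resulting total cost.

Open P3 only; minimum total cost 56.

For any fixed open set, each neighborhood goes to its cheapest open site; total = fixed + service.
{P3}: #1→P3 14, #2→P3 13, #3→P3 8, #4→P3 3, #5→P3 3, #6→P3 6. Service 47; fixed 9; total 56.
{P3, P4}: service 31 + fixed 33 = 64
{P4}: service 45 + fixed 24 = 69
{P1, P2, P3, P4, P5}: service 23 + fixed 126 = 149
No other subset beats 56.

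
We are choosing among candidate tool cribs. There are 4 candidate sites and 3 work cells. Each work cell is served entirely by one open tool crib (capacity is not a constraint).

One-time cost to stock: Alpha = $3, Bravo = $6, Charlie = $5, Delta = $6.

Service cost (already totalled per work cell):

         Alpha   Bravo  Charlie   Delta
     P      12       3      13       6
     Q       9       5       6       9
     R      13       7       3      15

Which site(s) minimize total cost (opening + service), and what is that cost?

Open Bravo only; minimum total cost 21.

For any fixed open set, each work cell goes to its cheapest open site; total = fixed + service.
{Bravo}: P→Bravo 3, Q→Bravo 5, R→Bravo 7. Service 15; fixed 6; total 21.
{Bravo, Charlie}: P→Bravo 3, Q→Bravo 5, R→Charlie 3. Service 11; fixed 11; total 22.
{Alpha, Bravo}: service 15 + fixed 9 = 24
{Alpha, Bravo, Charlie, Delta}: service 11 + fixed 20 = 31
(All 15 nonempty subsets were checked; Bravo only is lowest.)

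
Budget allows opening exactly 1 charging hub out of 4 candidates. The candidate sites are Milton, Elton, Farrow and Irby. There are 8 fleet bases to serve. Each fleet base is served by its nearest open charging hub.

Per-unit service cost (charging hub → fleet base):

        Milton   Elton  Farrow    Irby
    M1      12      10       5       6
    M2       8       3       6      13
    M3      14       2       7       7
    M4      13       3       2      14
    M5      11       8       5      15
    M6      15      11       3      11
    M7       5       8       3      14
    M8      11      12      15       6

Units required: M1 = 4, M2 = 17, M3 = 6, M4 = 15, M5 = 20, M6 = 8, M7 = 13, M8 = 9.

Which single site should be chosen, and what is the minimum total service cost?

Choose Farrow only; total service cost 492.

With exactly 1 open, each fleet base uses its cheapest among the chosen.
{Farrow}: M1→Farrow 5·4=20, M2→Farrow 6·17=102, M3→Farrow 7·6=42, M4→Farrow 2·15=30, M5→Farrow 5·20=100, M6→Farrow 3·8=24, M7→Farrow 3·13=39, M8→Farrow 15·9=135. Service cost 492.
{Elton}: service cost 608
{Milton}: service cost 967
Among all 4 size-1 choices, {Farrow} is lowest.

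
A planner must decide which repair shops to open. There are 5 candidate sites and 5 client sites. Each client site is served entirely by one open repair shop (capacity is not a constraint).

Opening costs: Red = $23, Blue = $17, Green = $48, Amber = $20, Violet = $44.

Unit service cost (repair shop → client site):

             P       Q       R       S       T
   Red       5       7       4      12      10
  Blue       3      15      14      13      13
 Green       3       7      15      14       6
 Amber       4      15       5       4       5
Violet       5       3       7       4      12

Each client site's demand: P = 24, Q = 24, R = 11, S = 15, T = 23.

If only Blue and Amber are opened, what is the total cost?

Each client site is assigned to its cheapest site among the open ones.
{Blue, Amber}: P→Blue 3·24=72, Q→Blue 15·24=360, R→Amber 5·11=55, S→Amber 4·15=60, T→Amber 5·23=115. Service 662; fixed 37; total 699.

Total cost: 699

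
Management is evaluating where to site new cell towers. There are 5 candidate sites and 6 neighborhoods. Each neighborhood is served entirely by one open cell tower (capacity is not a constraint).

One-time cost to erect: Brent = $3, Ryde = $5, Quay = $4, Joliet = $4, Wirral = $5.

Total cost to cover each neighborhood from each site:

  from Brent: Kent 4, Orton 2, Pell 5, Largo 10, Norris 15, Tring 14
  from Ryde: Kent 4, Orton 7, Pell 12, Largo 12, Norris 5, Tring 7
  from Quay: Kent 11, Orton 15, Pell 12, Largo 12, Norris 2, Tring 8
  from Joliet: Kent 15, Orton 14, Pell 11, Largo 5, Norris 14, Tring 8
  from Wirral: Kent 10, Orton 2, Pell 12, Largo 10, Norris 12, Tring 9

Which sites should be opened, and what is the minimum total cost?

For any fixed open set, each neighborhood goes to its cheapest open site; total = fixed + service.
{Brent, Quay, Joliet}: Kent→Brent 4, Orton→Brent 2, Pell→Brent 5, Largo→Joliet 5, Norris→Quay 2, Tring→Quay 8. Service 26; fixed 11; total 37.
{Brent, Quay}: service 31 + fixed 7 = 38
{Brent, Ryde, Joliet}: Kent→Brent 4, Orton→Brent 2, Pell→Brent 5, Largo→Joliet 5, Norris→Ryde 5, Tring→Ryde 7. Service 28; fixed 12; total 40.
{Brent, Ryde, Quay, Joliet, Wirral}: Kent→Brent 4, Orton→Brent 2, Pell→Brent 5, Largo→Joliet 5, Norris→Quay 2, Tring→Ryde 7. Service 25; fixed 21; total 46.
No other subset beats 37.

Open Brent, Quay and Joliet; minimum total cost 37.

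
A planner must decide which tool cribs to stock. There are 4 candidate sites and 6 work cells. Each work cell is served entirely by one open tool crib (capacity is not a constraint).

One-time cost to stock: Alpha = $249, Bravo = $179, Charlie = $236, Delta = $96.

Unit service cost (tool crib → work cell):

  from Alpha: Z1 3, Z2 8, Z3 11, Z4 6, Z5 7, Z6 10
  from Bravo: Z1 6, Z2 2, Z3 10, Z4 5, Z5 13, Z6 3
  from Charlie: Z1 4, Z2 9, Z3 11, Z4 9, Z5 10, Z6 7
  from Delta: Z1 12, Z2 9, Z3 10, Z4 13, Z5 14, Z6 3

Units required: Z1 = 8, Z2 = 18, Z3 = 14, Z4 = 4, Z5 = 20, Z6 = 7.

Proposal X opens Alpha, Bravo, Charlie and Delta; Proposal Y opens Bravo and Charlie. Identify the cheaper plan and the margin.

Proposal X: {Alpha, Bravo, Charlie, Delta}: Z1→Alpha 3·8=24, Z2→Bravo 2·18=36, Z3→Bravo 10·14=140, Z4→Bravo 5·4=20, Z5→Alpha 7·20=140, Z6→Bravo 3·7=21. Service 381; fixed 760; total 1141.
Proposal Y: {Bravo, Charlie}: Z1→Charlie 4·8=32, Z2→Bravo 2·18=36, Z3→Bravo 10·14=140, Z4→Bravo 5·4=20, Z5→Charlie 10·20=200, Z6→Bravo 3·7=21. Service 449; fixed 415; total 864.
Difference: |1141 − 864| = 277.

Proposal Y is cheaper by 277.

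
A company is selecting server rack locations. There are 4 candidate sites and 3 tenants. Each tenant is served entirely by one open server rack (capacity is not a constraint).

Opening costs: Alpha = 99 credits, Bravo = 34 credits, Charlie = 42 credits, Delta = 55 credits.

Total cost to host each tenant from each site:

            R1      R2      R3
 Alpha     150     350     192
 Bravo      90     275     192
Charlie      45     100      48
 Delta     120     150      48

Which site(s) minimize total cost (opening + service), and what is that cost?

Open Charlie only; minimum total cost 235.

For any fixed open set, each tenant goes to its cheapest open site; total = fixed + service.
{Charlie}: R1→Charlie 45, R2→Charlie 100, R3→Charlie 48. Service 193; fixed 42; total 235.
{Bravo, Charlie}: service 193 + fixed 76 = 269
{Charlie, Delta}: service 193 + fixed 97 = 290
{Alpha, Bravo, Charlie, Delta}: service 193 + fixed 230 = 423
No other subset beats 235.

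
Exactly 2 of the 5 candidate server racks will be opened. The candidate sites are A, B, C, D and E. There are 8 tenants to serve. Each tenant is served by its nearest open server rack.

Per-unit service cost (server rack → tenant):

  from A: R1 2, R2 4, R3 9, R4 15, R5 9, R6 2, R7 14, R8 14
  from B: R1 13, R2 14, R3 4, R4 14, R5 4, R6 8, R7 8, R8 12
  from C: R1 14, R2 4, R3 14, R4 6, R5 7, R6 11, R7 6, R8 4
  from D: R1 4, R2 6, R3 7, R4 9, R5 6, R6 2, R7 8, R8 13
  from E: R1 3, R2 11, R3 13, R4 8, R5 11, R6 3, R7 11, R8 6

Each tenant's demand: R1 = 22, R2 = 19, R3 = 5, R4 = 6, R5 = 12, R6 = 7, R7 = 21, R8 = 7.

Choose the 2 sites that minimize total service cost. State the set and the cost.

With exactly 2 open, each tenant uses its cheapest among the chosen.
{A, C}: R1→A 2·22=44, R2→A 4·19=76, R3→A 9·5=45, R4→C 6·6=36, R5→C 7·12=84, R6→A 2·7=14, R7→C 6·21=126, R8→C 4·7=28. Service cost 453.
{C, D}: service cost 475
{C, E}: service cost 502
Among all 10 size-2 choices, {A, C} is lowest.

Choose A and C; total service cost 453.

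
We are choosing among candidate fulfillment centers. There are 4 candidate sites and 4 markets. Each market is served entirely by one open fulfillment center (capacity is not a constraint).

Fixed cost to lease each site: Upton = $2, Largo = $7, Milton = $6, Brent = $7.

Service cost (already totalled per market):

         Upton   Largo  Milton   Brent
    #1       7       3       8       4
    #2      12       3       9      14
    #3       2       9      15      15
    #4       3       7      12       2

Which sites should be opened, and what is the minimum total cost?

Open Upton and Largo; minimum total cost 20.

For any fixed open set, each market goes to its cheapest open site; total = fixed + service.
{Upton, Largo}: #1→Largo 3, #2→Largo 3, #3→Upton 2, #4→Upton 3. Service 11; fixed 9; total 20.
{Upton}: service 24 + fixed 2 = 26
{Upton, Largo, Milton}: #1→Largo 3, #2→Largo 3, #3→Upton 2, #4→Upton 3. Service 11; fixed 15; total 26.
{Upton, Largo, Milton, Brent}: service 10 + fixed 22 = 32
No other subset beats 20.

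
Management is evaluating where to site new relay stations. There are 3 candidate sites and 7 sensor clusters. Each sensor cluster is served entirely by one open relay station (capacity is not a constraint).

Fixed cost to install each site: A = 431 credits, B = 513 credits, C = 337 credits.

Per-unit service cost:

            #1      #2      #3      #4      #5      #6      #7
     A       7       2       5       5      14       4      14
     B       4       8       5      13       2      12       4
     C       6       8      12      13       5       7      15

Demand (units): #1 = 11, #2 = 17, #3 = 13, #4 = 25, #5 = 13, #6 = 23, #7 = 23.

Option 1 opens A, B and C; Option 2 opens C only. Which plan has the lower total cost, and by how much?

Option 1: {A, B, C}: #1→B 4·11=44, #2→A 2·17=34, #3→A 5·13=65, #4→A 5·25=125, #5→B 2·13=26, #6→A 4·23=92, #7→B 4·23=92. Service 478; fixed 1281; total 1759.
Option 2: {C}: #1→C 6·11=66, #2→C 8·17=136, #3→C 12·13=156, #4→C 13·25=325, #5→C 5·13=65, #6→C 7·23=161, #7→C 15·23=345. Service 1254; fixed 337; total 1591.
Difference: |1759 − 1591| = 168.

Option 2 is cheaper by 168.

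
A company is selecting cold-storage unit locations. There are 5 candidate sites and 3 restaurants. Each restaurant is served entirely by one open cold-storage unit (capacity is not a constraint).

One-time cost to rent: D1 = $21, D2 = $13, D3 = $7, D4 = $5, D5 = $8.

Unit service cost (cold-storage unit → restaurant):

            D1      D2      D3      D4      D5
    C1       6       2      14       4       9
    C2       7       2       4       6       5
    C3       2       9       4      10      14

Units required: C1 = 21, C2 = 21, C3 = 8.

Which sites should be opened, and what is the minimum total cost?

Open D1 and D2; minimum total cost 134.

For any fixed open set, each restaurant goes to its cheapest open site; total = fixed + service.
{D1, D2}: C1→D2 2·21=42, C2→D2 2·21=42, C3→D1 2·8=16. Service 100; fixed 34; total 134.
{D2, D3}: C1→D2 2·21=42, C2→D2 2·21=42, C3→D3 4·8=32. Service 116; fixed 20; total 136.
{D1, D2, D4}: service 100 + fixed 39 = 139
{D1, D2, D3, D4, D5}: service 100 + fixed 54 = 154
No other subset beats 134.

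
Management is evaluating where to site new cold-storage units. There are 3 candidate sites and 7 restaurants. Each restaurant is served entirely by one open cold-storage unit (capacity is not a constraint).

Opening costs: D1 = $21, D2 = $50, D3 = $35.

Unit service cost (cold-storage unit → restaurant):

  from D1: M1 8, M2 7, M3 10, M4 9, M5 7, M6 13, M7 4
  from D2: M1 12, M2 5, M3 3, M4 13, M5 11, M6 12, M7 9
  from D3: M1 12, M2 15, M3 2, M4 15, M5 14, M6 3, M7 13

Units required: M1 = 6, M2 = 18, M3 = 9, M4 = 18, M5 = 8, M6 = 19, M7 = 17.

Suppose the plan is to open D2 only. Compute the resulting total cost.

Total cost: 942

Each restaurant is assigned to its cheapest site among the open ones.
{D2}: M1→D2 12·6=72, M2→D2 5·18=90, M3→D2 3·9=27, M4→D2 13·18=234, M5→D2 11·8=88, M6→D2 12·19=228, M7→D2 9·17=153. Service 892; fixed 50; total 942.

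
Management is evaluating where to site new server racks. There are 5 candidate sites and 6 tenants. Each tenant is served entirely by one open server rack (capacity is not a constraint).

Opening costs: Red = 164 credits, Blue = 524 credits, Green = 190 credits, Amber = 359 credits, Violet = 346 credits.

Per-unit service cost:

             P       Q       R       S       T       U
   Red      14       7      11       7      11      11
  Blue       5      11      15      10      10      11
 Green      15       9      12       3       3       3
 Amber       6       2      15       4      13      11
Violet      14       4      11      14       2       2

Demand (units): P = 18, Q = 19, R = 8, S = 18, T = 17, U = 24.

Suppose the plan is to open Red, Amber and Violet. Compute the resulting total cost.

Total cost: 1257

Each tenant is assigned to its cheapest site among the open ones.
{Red, Amber, Violet}: P→Amber 6·18=108, Q→Amber 2·19=38, R→Red 11·8=88, S→Amber 4·18=72, T→Violet 2·17=34, U→Violet 2·24=48. Service 388; fixed 869; total 1257.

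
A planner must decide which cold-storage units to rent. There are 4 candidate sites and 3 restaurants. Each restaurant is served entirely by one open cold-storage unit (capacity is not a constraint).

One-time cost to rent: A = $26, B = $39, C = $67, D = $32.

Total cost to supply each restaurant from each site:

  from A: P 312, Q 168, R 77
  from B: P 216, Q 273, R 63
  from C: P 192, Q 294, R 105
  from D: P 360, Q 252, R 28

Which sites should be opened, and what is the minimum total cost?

Open A, B and D; minimum total cost 509.

For any fixed open set, each restaurant goes to its cheapest open site; total = fixed + service.
{A, B, D}: P→B 216, Q→A 168, R→D 28. Service 412; fixed 97; total 509.
{A, B}: service 447 + fixed 65 = 512
{A, C, D}: P→C 192, Q→A 168, R→D 28. Service 388; fixed 125; total 513.
{A, B, C, D}: service 388 + fixed 164 = 552
(All 15 nonempty subsets were checked; A, B and D is lowest.)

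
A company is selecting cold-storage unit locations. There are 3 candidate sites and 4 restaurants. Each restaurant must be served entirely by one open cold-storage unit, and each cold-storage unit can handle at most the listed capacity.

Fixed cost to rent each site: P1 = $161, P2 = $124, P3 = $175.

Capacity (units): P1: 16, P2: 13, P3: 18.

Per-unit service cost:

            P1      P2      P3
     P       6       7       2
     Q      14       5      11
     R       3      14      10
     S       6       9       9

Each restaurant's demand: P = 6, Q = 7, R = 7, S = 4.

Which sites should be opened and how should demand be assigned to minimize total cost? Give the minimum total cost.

Minimum total cost: 407

Open {P1, P2}: P→P2 7·6=42, Q→P2 5·7=35, R→P1 3·7=21, S→P1 6·4=24.
Loads: P1 carries 11/16, P2 carries 13/13. Service 122; fixed 285; total 407.
Next best feasible plan costs 413.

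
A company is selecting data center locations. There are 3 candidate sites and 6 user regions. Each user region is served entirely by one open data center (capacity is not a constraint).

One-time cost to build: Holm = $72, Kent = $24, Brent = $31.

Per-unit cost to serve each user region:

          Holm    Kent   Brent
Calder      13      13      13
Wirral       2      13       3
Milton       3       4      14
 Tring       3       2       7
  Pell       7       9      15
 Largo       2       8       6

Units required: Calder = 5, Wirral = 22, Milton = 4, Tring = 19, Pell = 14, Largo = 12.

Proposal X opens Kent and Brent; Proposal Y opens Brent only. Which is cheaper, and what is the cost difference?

Proposal X: {Kent, Brent}: Calder→Kent 13·5=65, Wirral→Brent 3·22=66, Milton→Kent 4·4=16, Tring→Kent 2·19=38, Pell→Kent 9·14=126, Largo→Brent 6·12=72. Service 383; fixed 55; total 438.
Proposal Y: {Brent}: Calder→Brent 13·5=65, Wirral→Brent 3·22=66, Milton→Brent 14·4=56, Tring→Brent 7·19=133, Pell→Brent 15·14=210, Largo→Brent 6·12=72. Service 602; fixed 31; total 633.
Difference: |438 − 633| = 195.

Proposal X is cheaper by 195.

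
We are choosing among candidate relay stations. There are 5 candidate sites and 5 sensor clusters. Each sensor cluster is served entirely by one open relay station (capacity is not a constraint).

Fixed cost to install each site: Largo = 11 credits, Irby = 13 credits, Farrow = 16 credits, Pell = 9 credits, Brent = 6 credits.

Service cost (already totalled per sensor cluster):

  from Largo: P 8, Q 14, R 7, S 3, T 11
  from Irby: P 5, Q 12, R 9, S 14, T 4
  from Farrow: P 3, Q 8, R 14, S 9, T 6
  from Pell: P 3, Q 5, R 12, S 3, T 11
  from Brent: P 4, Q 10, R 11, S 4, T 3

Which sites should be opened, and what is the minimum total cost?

For any fixed open set, each sensor cluster goes to its cheapest open site; total = fixed + service.
{Brent}: P→Brent 4, Q→Brent 10, R→Brent 11, S→Brent 4, T→Brent 3. Service 32; fixed 6; total 38.
{Pell, Brent}: service 25 + fixed 15 = 40
{Pell}: P→Pell 3, Q→Pell 5, R→Pell 12, S→Pell 3, T→Pell 11. Service 34; fixed 9; total 43.
{Largo, Irby, Farrow, Pell, Brent}: service 21 + fixed 55 = 76
No other subset beats 38.

Open Brent only; minimum total cost 38.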